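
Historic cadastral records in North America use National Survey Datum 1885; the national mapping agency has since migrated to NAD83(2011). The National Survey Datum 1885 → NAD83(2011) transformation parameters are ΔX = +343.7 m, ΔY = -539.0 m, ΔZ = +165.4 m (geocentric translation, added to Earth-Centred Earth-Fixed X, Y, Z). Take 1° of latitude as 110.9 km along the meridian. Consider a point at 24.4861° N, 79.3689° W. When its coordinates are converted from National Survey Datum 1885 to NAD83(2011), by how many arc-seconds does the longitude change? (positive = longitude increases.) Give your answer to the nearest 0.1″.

Δλ = 8.5″

sin φ = 0.414472, cos φ = 0.910062, sin λ = -0.982835, cos λ = 0.184485.
East component: ΔE = −sin λ·ΔX + cos λ·ΔY = −(-0.982835)(343.7) + (0.184485)(-539.0) = 238.36 m.
1° of latitude spans 110900 m; at latitude φ, 1° of longitude spans that × cos φ = 100925.9 m, so Δλ = 238.36 / 100925.9 × 3600 = 8.502″.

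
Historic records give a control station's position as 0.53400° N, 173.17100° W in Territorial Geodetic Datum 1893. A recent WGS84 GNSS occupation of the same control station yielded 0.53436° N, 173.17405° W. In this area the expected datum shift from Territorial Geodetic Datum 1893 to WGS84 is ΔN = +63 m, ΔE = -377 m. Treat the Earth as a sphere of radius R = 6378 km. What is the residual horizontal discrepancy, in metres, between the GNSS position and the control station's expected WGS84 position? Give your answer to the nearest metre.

44 m

Observed coordinate differences: Δφ = +0.00036°, Δλ = -0.00305°.
Converting to metres (1° lat = 111317 m, cos φ = 0.999957): observed ΔN = 40.1 m, observed ΔE = -339.5 m.
Subtracting the expected shift leaves a residual of 40.1 − (63) = -22.9 m north and -339.5 − (-377) = 37.5 m east.
Residual distance = √((-22.9)² + 37.5²) = 44.0 m.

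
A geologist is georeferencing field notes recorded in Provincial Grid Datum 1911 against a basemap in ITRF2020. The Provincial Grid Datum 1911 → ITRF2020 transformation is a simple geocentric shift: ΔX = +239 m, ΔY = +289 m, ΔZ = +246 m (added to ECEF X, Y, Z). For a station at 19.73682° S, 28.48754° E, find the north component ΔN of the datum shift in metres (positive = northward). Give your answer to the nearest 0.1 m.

ΔN = 349.0 m

At φ = -19.73682°, λ = 28.48754°: sin φ = -0.337700, cos φ = 0.941254, sin λ = 0.476968, cos λ = 0.878921.
ΔN = −sin φ cos λ·ΔX − sin φ sin λ·ΔY + cos φ·ΔZ = −(-0.337700)(0.878921)(239) − (-0.337700)(0.476968)(289) + (0.941254)(246) = 349.04 m.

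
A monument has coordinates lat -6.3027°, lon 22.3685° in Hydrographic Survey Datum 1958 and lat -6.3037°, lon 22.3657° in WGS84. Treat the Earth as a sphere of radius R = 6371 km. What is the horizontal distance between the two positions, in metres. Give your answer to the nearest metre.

Δφ = -6.3037° − -6.3027° = -0.0010°; Δλ = 22.3657° − 22.3685° = -0.0028°.
1° along a meridian = πR/180 = 111195 m.
ΔN = Δφ × 111195 = -111.2 m; ΔE = Δλ × 111195 × cos(-6.3027°) = -0.0028 × 111195 × 0.993956 = -309.5 m.
Distance = √(ΔE² + ΔN²) = √((-309.5)² + (-111.2)²) = 328.8 m.

329 m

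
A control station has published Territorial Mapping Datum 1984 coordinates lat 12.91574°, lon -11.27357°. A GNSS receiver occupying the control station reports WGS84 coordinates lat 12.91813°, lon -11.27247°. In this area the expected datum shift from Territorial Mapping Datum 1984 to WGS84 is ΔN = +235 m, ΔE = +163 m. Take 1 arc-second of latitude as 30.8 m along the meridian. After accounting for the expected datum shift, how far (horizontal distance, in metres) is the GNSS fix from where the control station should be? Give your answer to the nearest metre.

Observed coordinate differences: Δφ = +0.00239°, Δλ = +0.00110°.
Converting to metres (1° lat = 110880 m, cos φ = 0.974700): observed ΔN = 265.0 m, observed ΔE = 118.9 m.
Subtracting the expected shift leaves a residual of 265.0 − (235) = 30.0 m north and 118.9 − (163) = -44.1 m east.
Residual distance = √(30.0² + (-44.1)²) = 53.4 m.

53 m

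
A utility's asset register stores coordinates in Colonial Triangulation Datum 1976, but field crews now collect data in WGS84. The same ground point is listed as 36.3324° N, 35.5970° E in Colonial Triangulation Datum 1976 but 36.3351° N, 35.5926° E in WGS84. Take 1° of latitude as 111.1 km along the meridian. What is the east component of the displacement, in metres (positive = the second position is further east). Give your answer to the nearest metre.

Δφ = 36.3351° − 36.3324° = +0.0027°; Δλ = 35.5926° − 35.5970° = -0.0044°.
ΔN = Δφ × 111100 = 300.0 m; ΔE = Δλ × 111100 × cos(36.3324°) = -0.0044 × 111100 × 0.805593 = -393.8 m.

ΔE = -394 m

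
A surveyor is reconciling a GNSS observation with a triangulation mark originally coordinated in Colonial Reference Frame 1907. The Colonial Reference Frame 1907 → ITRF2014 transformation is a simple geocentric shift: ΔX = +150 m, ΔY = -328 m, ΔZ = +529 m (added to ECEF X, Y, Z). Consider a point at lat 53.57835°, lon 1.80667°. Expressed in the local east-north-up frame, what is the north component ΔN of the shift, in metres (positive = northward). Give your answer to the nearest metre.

ΔN = 202 m

The local north axis is (−sin φ cos λ, −sin φ sin λ, cos φ), giving ΔN = -120.640 + 8.321 + 314.079 = 201.76 m.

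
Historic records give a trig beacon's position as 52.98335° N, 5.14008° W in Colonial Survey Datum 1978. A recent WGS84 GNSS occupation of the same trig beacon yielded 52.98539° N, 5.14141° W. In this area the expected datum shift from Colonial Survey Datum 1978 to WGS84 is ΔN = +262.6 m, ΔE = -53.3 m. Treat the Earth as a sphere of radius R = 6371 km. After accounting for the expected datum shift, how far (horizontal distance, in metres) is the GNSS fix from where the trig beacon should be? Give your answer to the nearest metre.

51 m

Observed coordinate differences: Δφ = +0.00204°, Δλ = -0.00133°.
Converting to metres (1° lat = 111195 m, cos φ = 0.602047): observed ΔN = 226.8 m, observed ΔE = -89.0 m.
Subtracting the expected shift leaves a residual of 226.8 − (262.6) = -35.8 m north and -89.0 − (-53.3) = -35.7 m east.
Residual distance = √((-35.8)² + (-35.7)²) = 50.6 m.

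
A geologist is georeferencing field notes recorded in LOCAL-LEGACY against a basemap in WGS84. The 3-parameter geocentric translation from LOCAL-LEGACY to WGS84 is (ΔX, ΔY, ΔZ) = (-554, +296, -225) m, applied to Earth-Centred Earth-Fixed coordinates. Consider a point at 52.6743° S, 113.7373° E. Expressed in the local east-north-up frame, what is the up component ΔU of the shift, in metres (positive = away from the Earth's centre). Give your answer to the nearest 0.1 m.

At φ = -52.6743°, λ = 113.7373°: sin φ = -0.795202, cos φ = 0.606345, sin λ = 0.915401, cos λ = -0.402544.
ΔU = cos φ cos λ·ΔX + cos φ sin λ·ΔY + sin φ·ΔZ = (0.606345)(-0.402544)(-554) + (0.606345)(0.915401)(296) + (-0.795202)(-225) = 478.44 m.

ΔU = 478.4 m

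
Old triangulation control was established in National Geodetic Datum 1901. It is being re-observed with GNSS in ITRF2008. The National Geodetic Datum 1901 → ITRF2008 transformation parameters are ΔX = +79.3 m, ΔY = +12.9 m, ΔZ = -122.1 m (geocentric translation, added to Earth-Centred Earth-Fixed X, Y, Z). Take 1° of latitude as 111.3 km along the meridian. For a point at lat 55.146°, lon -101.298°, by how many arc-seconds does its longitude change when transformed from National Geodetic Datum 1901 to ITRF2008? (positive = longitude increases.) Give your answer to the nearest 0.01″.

sin φ = 0.820611, cos φ = 0.571487, sin λ = -0.980621, cos λ = -0.195912.
East component: ΔE = −sin λ·ΔX + cos λ·ΔY = −(-0.980621)(79.3) + (-0.195912)(12.9) = 75.24 m.
1° of latitude spans 111300 m; at latitude φ, 1° of longitude spans that × cos φ = 63606.5 m, so Δλ = 75.24 / 63606.5 × 3600 = 4.258″.

Δλ = 4.26″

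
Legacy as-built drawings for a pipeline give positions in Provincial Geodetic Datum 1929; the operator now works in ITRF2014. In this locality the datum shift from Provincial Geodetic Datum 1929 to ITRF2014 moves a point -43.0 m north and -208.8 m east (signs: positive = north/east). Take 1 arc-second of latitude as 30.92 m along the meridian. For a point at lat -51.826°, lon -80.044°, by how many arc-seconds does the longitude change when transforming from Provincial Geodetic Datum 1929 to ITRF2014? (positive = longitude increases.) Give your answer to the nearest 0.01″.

Δλ = -10.93″

At latitude -51.826°, cos φ = 0.618052.
1″ of longitude at this latitude = 30.92 × cos φ = 19.1102 m, so Δλ = -208.8 / 19.1102 = -10.926″.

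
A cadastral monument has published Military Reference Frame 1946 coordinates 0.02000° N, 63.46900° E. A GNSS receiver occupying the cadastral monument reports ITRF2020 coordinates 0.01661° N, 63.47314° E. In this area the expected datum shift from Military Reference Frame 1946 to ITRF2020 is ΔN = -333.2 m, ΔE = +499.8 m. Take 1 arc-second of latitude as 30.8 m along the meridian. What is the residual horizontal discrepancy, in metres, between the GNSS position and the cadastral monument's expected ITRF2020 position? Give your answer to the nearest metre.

Observed coordinate differences: Δφ = -0.00339°, Δλ = +0.00414°.
Converting to metres (1° lat = 110880 m, cos φ = 1.000000): observed ΔN = -375.9 m, observed ΔE = 459.0 m.
Subtracting the expected shift leaves a residual of -375.9 − (-333.2) = -42.7 m north and 459.0 − (499.8) = -40.8 m east.
Residual distance = √((-42.7)² + (-40.8)²) = 59.0 m.

59 m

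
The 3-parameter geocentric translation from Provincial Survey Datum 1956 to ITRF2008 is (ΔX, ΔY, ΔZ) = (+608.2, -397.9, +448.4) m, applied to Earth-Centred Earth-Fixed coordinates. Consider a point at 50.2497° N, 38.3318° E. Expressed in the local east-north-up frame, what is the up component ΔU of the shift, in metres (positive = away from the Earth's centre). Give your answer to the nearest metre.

ΔU = 492 m

At φ = 50.2497°, λ = 38.3318°: sin φ = 0.768838, cos φ = 0.639443, sin λ = 0.620214, cos λ = 0.784432.
ΔU = cos φ cos λ·ΔX + cos φ sin λ·ΔY + sin φ·ΔZ = (0.639443)(0.784432)(608.2) + (0.639443)(0.620214)(-397.9) + (0.768838)(448.4) = 492.02 m.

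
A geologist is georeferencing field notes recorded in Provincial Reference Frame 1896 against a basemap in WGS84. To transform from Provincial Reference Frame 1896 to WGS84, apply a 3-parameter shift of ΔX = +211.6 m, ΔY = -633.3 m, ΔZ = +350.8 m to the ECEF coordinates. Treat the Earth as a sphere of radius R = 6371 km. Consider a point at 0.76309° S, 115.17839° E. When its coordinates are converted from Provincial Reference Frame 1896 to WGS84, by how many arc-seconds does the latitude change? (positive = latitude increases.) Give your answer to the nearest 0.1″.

Δφ = 11.1″

sin φ = -0.013318, cos φ = 0.999911, sin λ = 0.904988, cos λ = -0.425438.
North component: ΔN = −sin φ cos λ·ΔX − sin φ sin λ·ΔY + cos φ·ΔZ = −(-0.013318)(-0.425438)(211.6) − (-0.013318)(0.904988)(-633.3) + (0.999911)(350.8) = 341.94 m.
1° of latitude spans πR/180 = 111195 m, so Δφ = 341.94 / 111195 × 3600 = 11.070″.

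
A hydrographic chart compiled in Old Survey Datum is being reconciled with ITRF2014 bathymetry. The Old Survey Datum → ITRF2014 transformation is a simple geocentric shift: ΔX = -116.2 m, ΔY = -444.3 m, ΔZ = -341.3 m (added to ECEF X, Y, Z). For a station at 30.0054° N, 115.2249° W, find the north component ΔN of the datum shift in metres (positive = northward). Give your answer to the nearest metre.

ΔN = -521 m

At φ = 30.0054°, λ = -115.2249°: sin φ = 0.500082, cos φ = 0.865978, sin λ = -0.904642, cos λ = -0.426172.
ΔN = −sin φ cos λ·ΔX − sin φ sin λ·ΔY + cos φ·ΔZ = −(0.500082)(-0.426172)(-116.2) − (0.500082)(-0.904642)(-444.3) + (0.865978)(-341.3) = -521.32 m.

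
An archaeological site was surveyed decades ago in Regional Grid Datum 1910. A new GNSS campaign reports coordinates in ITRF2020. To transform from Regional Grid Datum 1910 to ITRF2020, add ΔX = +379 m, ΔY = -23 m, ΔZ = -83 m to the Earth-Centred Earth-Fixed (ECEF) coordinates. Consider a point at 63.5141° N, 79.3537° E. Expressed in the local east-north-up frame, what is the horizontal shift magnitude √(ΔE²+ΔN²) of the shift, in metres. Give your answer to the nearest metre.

385 m

The local east axis at (φ, λ) is (−sin λ, cos λ, 0), so ΔE = −sin(79.3537°)·379 + cos(79.3537°)·(-23) = -376.73 m.
The local north axis is (−sin φ cos λ, −sin φ sin λ, cos φ), giving ΔN = -62.670 + 20.232 − 37.016 = -79.45 m.
Horizontal magnitude = √(ΔE² + ΔN²) = √((-376.73)² + (-79.45)²) = 385.01 m.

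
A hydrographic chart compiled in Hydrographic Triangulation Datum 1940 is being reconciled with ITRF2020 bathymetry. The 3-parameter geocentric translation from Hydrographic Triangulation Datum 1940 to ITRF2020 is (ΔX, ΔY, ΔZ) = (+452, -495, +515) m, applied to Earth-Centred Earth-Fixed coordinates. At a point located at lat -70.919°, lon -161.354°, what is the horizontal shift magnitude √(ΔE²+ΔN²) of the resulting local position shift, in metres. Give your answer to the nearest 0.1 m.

619.6 m

At φ = -70.919°, λ = -161.354°: sin φ = -0.945057, cos φ = 0.326905, sin λ = -0.319720, cos λ = -0.947512.
ΔE = −sin λ·ΔX + cos λ·ΔY = −(-0.319720)·(452) + (-0.947512)·(-495) = 613.53 m.
ΔN = −sin φ cos λ·ΔX − sin φ sin λ·ΔY + cos φ·ΔZ = −(-0.945057)(-0.947512)(452) − (-0.945057)(-0.319720)(-495) + (0.326905)(515) = -86.82 m.
Horizontal magnitude = √(ΔE² + ΔN²) = √(613.53² + (-86.82)²) = 619.64 m.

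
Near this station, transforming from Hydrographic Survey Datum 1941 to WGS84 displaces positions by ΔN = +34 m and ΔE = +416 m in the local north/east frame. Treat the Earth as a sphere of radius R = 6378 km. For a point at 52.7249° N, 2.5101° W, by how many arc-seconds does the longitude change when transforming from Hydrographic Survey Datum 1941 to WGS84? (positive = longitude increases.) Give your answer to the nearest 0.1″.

Δλ = 22.2″

At latitude 52.7249°, cos φ = 0.605643.
One radian of longitude at latitude φ spans R cos φ, so Δλ = ΔE / (R cos φ) = 416.0 / (6378000 × 0.605643) = 1.0769e-04 rad = 22.214″.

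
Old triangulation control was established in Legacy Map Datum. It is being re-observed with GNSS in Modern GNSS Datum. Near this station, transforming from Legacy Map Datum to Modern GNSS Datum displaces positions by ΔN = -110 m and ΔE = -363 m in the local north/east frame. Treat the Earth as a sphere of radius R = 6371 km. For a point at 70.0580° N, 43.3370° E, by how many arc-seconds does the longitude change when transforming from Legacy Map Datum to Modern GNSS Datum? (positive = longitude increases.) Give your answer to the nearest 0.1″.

Δλ = -34.5″

At latitude 70.0580°, cos φ = 0.341069.
One radian of longitude at latitude φ spans R cos φ, so Δλ = ΔE / (R cos φ) = -363.0 / (6371000 × 0.341069) = -1.6705e-04 rad = -34.457″.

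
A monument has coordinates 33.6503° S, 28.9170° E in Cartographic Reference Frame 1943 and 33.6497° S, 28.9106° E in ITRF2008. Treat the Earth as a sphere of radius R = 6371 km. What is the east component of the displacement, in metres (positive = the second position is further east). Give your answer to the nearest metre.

ΔE = -592 m

Δφ = -33.6497° − -33.6503° = +0.0006°; Δλ = 28.9106° − 28.9170° = -0.0064°.
1° along a meridian = πR/180 = 111195 m.
ΔN = Δφ × 111195 = 66.7 m; ΔE = Δλ × 111195 × cos(-33.6503°) = -0.0064 × 111195 × 0.832435 = -592.4 m.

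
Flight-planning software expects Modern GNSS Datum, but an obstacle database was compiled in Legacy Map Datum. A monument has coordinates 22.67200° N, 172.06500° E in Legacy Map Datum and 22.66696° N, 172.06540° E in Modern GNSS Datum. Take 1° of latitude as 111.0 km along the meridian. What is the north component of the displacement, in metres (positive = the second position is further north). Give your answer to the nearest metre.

ΔN = -559 m

Δφ = 22.66696° − 22.67200° = -0.00504°; Δλ = 172.06540° − 172.06500° = +0.00040°.
ΔN = Δφ × 111000 = -559.4 m; ΔE = Δλ × 111000 × cos(22.67200°) = +0.00040 × 111000 × 0.922727 = 41.0 m.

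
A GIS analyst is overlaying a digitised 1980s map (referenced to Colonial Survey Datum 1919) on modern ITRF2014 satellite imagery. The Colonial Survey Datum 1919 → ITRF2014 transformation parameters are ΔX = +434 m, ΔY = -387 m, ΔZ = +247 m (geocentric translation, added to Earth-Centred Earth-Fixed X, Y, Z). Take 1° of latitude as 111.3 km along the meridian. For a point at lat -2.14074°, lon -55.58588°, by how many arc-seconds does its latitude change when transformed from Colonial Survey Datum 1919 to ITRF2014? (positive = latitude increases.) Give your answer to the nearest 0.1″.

Δφ = 8.7″

sin φ = -0.037354, cos φ = 0.999302, sin λ = -0.824974, cos λ = 0.565170.
North component: ΔN = −sin φ cos λ·ΔX − sin φ sin λ·ΔY + cos φ·ΔZ = −(-0.037354)(0.565170)(434) − (-0.037354)(-0.824974)(-387) + (0.999302)(247) = 267.92 m.
1° of latitude spans 111300 m, so Δφ = 267.92 / 111300 × 3600 = 8.666″.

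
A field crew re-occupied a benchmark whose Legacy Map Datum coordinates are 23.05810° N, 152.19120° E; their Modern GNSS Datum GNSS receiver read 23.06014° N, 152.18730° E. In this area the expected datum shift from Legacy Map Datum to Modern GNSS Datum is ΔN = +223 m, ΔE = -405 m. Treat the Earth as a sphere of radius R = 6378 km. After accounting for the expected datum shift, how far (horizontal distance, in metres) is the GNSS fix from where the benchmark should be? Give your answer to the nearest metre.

Observed coordinate differences: Δφ = +0.00204°, Δλ = -0.00390°.
Converting to metres (1° lat = 111317 m, cos φ = 0.920108): observed ΔN = 227.1 m, observed ΔE = -399.5 m.
Subtracting the expected shift leaves a residual of 227.1 − (223) = 4.1 m north and -399.5 − (-405) = 5.5 m east.
Residual distance = √(4.1² + 5.5²) = 6.9 m.

7 m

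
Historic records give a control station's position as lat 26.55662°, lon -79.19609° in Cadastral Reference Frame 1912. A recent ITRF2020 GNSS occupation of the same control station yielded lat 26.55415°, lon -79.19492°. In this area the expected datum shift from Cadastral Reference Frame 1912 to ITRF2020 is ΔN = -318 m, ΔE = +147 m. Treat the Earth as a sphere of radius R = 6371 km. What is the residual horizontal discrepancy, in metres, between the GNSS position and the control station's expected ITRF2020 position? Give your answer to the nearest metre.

53 m

Observed coordinate differences: Δφ = -0.00247°, Δλ = +0.00117°.
Converting to metres (1° lat = 111195 m, cos φ = 0.894493): observed ΔN = -274.7 m, observed ΔE = 116.4 m.
Subtracting the expected shift leaves a residual of -274.7 − (-318) = 43.3 m north and 116.4 − (147) = -30.6 m east.
Residual distance = √(43.3² + (-30.6)²) = 53.1 m.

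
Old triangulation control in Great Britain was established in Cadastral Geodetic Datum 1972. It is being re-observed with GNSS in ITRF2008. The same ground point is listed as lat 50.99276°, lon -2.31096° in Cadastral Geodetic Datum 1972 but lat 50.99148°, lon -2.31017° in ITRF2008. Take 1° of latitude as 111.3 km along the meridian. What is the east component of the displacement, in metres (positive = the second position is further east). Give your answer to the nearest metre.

Δφ = 50.99148° − 50.99276° = -0.00128°; Δλ = -2.31017° − -2.31096° = +0.00079°.
ΔN = Δφ × 111300 = -142.5 m; ΔE = Δλ × 111300 × cos(50.99276°) = +0.00079 × 111300 × 0.629419 = 55.3 m.

ΔE = 55 m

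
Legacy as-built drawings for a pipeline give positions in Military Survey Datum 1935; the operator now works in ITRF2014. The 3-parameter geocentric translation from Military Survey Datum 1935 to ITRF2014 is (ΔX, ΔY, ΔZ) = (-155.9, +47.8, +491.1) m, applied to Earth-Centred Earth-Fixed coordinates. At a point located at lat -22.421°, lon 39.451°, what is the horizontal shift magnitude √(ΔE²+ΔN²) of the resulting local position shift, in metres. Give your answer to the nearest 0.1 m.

At φ = -22.421°, λ = 39.451°: sin φ = -0.381409, cos φ = 0.924406, sin λ = 0.635418, cos λ = 0.772168.
ΔE = −sin λ·ΔX + cos λ·ΔY = −(0.635418)·(-155.9) + (0.772168)·(47.8) = 135.97 m.
ΔN = −sin φ cos λ·ΔX − sin φ sin λ·ΔY + cos φ·ΔZ = −(-0.381409)(0.772168)(-155.9) − (-0.381409)(0.635418)(47.8) + (0.924406)(491.1) = 419.65 m.
Horizontal magnitude = √(ΔE² + ΔN²) = √(135.97² + 419.65²) = 441.12 m.

441.1 m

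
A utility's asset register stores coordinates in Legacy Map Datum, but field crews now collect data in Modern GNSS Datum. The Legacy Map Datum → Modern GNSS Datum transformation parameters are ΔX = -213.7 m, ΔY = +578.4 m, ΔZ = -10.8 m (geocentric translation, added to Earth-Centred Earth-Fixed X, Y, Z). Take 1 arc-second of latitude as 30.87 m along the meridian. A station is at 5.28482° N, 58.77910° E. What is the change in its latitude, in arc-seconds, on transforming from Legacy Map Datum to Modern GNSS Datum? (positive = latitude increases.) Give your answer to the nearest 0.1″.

sin φ = 0.092107, cos φ = 0.995749, sin λ = 0.855175, cos λ = 0.518339.
North component: ΔN = −sin φ cos λ·ΔX − sin φ sin λ·ΔY + cos φ·ΔZ = −(0.092107)(0.518339)(-213.7) − (0.092107)(0.855175)(578.4) + (0.995749)(-10.8) = -46.11 m.
1° of latitude spans 3600 × 30.87 = 111132 m, so Δφ = -46.11 / 111132 × 3600 = -1.494″.

Δφ = -1.5″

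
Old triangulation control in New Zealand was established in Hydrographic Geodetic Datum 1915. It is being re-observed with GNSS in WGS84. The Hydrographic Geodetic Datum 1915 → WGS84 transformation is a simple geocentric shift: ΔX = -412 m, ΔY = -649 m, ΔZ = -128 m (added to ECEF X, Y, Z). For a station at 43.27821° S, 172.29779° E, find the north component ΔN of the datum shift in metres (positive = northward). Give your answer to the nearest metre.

At φ = -43.27821°, λ = 172.29779°: sin φ = -0.685542, cos φ = 0.728034, sin λ = 0.134024, cos λ = -0.990978.
ΔN = −sin φ cos λ·ΔX − sin φ sin λ·ΔY + cos φ·ΔZ = −(-0.685542)(-0.990978)(-412) − (-0.685542)(0.134024)(-649) + (0.728034)(-128) = 127.08 m.

ΔN = 127 m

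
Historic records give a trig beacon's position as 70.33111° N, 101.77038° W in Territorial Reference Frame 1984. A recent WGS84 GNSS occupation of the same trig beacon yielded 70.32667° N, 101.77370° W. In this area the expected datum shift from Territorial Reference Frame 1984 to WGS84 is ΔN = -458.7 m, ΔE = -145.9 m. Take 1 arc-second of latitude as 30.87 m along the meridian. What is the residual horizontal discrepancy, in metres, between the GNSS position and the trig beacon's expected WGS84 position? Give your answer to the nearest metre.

Observed coordinate differences: Δφ = -0.00444°, Δλ = -0.00332°.
Converting to metres (1° lat = 111132 m, cos φ = 0.336584): observed ΔN = -493.4 m, observed ΔE = -124.2 m.
Subtracting the expected shift leaves a residual of -493.4 − (-458.7) = -34.7 m north and -124.2 − (-145.9) = 21.7 m east.
Residual distance = √((-34.7)² + 21.7²) = 41.0 m.

41 m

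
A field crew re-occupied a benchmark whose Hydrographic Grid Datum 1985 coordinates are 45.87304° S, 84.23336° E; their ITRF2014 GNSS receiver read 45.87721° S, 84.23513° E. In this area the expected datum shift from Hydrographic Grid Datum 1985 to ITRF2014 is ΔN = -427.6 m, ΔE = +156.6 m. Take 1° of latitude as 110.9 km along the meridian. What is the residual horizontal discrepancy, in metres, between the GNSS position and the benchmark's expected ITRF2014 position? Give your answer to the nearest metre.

Observed coordinate differences: Δφ = -0.00417°, Δλ = +0.00177°.
Converting to metres (1° lat = 110900 m, cos φ = 0.696251): observed ΔN = -462.5 m, observed ΔE = 136.7 m.
Subtracting the expected shift leaves a residual of -462.5 − (-427.6) = -34.9 m north and 136.7 − (156.6) = -19.9 m east.
Residual distance = √((-34.9)² + (-19.9)²) = 40.1 m.

40 m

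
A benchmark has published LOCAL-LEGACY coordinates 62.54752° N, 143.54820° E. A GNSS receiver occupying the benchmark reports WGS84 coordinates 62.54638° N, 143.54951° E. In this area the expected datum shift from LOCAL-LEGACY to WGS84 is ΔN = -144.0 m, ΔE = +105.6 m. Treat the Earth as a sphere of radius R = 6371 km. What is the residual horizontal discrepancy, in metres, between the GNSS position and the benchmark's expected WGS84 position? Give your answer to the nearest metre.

42 m

Observed coordinate differences: Δφ = -0.00114°, Δλ = +0.00131°.
Converting to metres (1° lat = 111195 m, cos φ = 0.461013): observed ΔN = -126.8 m, observed ΔE = 67.2 m.
Subtracting the expected shift leaves a residual of -126.8 − (-144.0) = 17.2 m north and 67.2 − (105.6) = -38.4 m east.
Residual distance = √(17.2² + (-38.4)²) = 42.1 m.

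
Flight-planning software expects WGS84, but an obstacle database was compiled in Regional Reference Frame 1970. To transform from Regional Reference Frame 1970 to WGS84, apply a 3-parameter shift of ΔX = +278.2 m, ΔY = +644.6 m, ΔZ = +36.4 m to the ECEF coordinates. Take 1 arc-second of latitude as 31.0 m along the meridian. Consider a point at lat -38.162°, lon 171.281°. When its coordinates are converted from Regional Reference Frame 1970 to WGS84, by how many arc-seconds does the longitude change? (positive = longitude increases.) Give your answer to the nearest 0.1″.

sin φ = -0.617887, cos φ = 0.786267, sin λ = 0.151589, cos λ = -0.988444.
East component: ΔE = −sin λ·ΔX + cos λ·ΔY = −(0.151589)(278.2) + (-0.988444)(644.6) = -679.32 m.
1° of latitude spans 3600 × 31.00 = 111600 m; at latitude φ, 1° of longitude spans that × cos φ = 87747.4 m, so Δλ = -679.32 / 87747.4 × 3600 = -27.870″.

Δλ = -27.9″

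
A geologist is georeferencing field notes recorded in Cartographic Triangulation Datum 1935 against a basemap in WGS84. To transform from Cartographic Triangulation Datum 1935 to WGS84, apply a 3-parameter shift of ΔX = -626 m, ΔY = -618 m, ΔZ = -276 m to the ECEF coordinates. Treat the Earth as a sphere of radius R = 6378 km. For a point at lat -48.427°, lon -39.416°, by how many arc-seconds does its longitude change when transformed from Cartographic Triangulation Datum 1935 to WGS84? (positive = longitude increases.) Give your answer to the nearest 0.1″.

sin φ = -0.748111, cos φ = 0.663574, sin λ = -0.634946, cos λ = 0.772556.
East component: ΔE = −sin λ·ΔX + cos λ·ΔY = −(-0.634946)(-626) + (0.772556)(-618) = -874.92 m.
1° of latitude spans πR/180 = 111317 m; at latitude φ, 1° of longitude spans that × cos φ = 73867.1 m, so Δλ = -874.92 / 73867.1 × 3600 = -42.640″.

Δλ = -42.6″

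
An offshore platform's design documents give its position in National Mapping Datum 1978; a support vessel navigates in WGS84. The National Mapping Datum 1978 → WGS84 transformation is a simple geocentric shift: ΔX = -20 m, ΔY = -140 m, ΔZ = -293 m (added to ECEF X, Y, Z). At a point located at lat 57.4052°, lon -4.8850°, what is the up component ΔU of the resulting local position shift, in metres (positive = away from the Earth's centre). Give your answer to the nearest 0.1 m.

ΔU = -251.2 m

At φ = 57.4052°, λ = -4.8850°: sin φ = 0.842501, cos φ = 0.538694, sin λ = -0.085156, cos λ = 0.996368.
ΔU = cos φ cos λ·ΔX + cos φ sin λ·ΔY + sin φ·ΔZ = (0.538694)(0.996368)(-20) + (0.538694)(-0.085156)(-140) + (0.842501)(-293) = -251.17 m.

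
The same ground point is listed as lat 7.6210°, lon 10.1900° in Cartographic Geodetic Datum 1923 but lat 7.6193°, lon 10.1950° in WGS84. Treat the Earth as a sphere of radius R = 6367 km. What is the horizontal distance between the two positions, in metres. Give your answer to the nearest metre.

Δφ = 7.6193° − 7.6210° = -0.0017°; Δλ = 10.1950° − 10.1900° = +0.0050°.
1° along a meridian = πR/180 = 111125 m.
ΔN = Δφ × 111125 = -188.9 m; ΔE = Δλ × 111125 × cos(7.6210°) = +0.0050 × 111125 × 0.991167 = 550.7 m.
Distance = √(ΔE² + ΔN²) = √(550.7² + (-188.9)²) = 582.2 m.

582 m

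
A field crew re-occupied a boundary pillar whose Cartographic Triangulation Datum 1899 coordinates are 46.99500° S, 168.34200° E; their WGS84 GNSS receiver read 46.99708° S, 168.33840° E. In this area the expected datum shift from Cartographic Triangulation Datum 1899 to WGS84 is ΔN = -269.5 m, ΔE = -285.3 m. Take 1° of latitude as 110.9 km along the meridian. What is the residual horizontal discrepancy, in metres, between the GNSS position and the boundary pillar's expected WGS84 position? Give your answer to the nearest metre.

41 m

Observed coordinate differences: Δφ = -0.00208°, Δλ = -0.00360°.
Converting to metres (1° lat = 110900 m, cos φ = 0.682062): observed ΔN = -230.7 m, observed ΔE = -272.3 m.
Subtracting the expected shift leaves a residual of -230.7 − (-269.5) = 38.8 m north and -272.3 − (-285.3) = 13.0 m east.
Residual distance = √(38.8² + 13.0²) = 40.9 m.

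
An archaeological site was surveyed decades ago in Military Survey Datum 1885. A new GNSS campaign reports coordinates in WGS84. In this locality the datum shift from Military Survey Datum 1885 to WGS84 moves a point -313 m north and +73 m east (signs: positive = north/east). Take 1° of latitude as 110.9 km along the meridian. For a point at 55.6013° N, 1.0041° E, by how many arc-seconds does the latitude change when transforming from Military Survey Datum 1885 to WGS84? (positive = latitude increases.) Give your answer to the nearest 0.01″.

1° of latitude = 110.9 km, so Δφ = -313.0 / 110900 = -0.0028224° = -10.161″.

Δφ = -10.16″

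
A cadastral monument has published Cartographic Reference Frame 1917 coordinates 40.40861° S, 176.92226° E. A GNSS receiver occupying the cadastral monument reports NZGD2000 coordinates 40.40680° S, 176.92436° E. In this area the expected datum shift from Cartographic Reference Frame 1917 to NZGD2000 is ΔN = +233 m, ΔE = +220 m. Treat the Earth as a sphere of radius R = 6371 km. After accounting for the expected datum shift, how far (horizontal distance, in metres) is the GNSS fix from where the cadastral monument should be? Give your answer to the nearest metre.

Observed coordinate differences: Δφ = +0.00181°, Δλ = +0.00210°.
Converting to metres (1° lat = 111195 m, cos φ = 0.761441): observed ΔN = 201.3 m, observed ΔE = 177.8 m.
Subtracting the expected shift leaves a residual of 201.3 − (233) = -31.7 m north and 177.8 − (220) = -42.2 m east.
Residual distance = √((-31.7)² + (-42.2)²) = 52.8 m.

53 m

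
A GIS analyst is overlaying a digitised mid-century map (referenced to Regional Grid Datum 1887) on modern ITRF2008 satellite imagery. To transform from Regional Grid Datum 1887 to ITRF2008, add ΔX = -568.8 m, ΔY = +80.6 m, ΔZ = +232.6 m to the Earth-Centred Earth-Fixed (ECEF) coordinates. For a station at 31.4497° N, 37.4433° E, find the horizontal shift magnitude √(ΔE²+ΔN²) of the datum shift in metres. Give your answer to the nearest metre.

579 m

The local east axis at (φ, λ) is (−sin λ, cos λ, 0), so ΔE = −sin(37.4433°)·(-568.8) + cos(37.4433°)·80.6 = 409.81 m.
The local north axis is (−sin φ cos λ, −sin φ sin λ, cos φ), giving ΔN = 235.623 − 25.567 + 198.431 = 408.49 m.
Horizontal magnitude = √(ΔE² + ΔN²) = √(409.81² + 408.49²) = 578.62 m.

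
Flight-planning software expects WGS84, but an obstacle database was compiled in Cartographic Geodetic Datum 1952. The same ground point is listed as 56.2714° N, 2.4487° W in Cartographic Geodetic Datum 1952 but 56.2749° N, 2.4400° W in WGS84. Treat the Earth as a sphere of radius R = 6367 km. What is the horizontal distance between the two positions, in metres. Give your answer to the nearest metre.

663 m

Δφ = 56.2749° − 56.2714° = +0.0035°; Δλ = -2.4400° − -2.4487° = +0.0087°.
1° along a meridian = πR/180 = 111125 m.
ΔN = Δφ × 111125 = 388.9 m; ΔE = Δλ × 111125 × cos(56.2714°) = +0.0087 × 111125 × 0.555260 = 536.8 m.
Distance = √(ΔE² + ΔN²) = √(536.8² + 388.9²) = 662.9 m.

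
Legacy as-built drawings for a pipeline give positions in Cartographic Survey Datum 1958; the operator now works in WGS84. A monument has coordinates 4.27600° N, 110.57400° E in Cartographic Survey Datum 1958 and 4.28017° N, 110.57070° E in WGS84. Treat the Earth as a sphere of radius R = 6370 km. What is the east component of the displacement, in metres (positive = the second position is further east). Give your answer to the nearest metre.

ΔE = -366 m

Δφ = 4.28017° − 4.27600° = +0.00417°; Δλ = 110.57070° − 110.57400° = -0.00330°.
1° along a meridian = πR/180 = 111177 m.
ΔN = Δφ × 111177 = 463.6 m; ΔE = Δλ × 111177 × cos(4.27600°) = -0.00330 × 111177 × 0.997216 = -365.9 m.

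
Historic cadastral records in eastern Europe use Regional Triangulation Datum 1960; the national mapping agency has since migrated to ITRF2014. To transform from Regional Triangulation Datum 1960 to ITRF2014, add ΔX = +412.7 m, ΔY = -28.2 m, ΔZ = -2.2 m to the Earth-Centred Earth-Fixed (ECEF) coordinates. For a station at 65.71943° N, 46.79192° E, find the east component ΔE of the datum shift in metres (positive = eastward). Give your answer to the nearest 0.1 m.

ΔE = -320.1 m

At φ = 65.71943°, λ = 46.79192°: sin φ = 0.911543, cos φ = 0.411205, sin λ = 0.728872, cos λ = 0.684650.
ΔE = −sin λ·ΔX + cos λ·ΔY = −(0.728872)·(412.7) + (0.684650)·(-28.2) = -320.11 m.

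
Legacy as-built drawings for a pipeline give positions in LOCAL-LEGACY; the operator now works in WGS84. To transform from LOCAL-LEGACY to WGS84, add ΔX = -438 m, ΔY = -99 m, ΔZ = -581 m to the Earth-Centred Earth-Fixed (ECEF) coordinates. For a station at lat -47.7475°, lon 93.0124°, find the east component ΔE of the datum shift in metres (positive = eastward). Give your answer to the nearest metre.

At φ = -47.7475°, λ = 93.0124°: sin φ = -0.740189, cos φ = 0.672399, sin λ = 0.998618, cos λ = -0.052552.
ΔE = −sin λ·ΔX + cos λ·ΔY = −(0.998618)·(-438) + (-0.052552)·(-99) = 442.60 m.

ΔE = 443 m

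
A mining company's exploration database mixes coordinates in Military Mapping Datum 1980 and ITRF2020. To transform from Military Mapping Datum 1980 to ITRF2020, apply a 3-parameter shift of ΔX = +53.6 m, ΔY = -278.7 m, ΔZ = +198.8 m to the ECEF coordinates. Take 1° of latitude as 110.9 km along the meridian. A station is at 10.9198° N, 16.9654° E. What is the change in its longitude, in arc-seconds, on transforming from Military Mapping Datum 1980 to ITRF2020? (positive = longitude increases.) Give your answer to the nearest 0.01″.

Δλ = -9.33″

sin φ = 0.189435, cos φ = 0.981893, sin λ = 0.291794, cos λ = 0.956481.
East component: ΔE = −sin λ·ΔX + cos λ·ΔY = −(0.291794)(53.6) + (0.956481)(-278.7) = -282.21 m.
1° of latitude spans 110900 m; at latitude φ, 1° of longitude spans that × cos φ = 108892.0 m, so Δλ = -282.21 / 108892.0 × 3600 = -9.330″.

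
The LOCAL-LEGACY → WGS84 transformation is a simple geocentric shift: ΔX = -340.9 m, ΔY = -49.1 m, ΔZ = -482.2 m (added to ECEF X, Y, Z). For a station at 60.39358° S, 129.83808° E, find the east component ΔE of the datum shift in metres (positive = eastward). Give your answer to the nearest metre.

The local east axis at (φ, λ) is (−sin λ, cos λ, 0), so ΔE = −sin(129.83808°)·(-340.9) + cos(129.83808°)·(-49.1) = 293.22 m.

ΔE = 293 m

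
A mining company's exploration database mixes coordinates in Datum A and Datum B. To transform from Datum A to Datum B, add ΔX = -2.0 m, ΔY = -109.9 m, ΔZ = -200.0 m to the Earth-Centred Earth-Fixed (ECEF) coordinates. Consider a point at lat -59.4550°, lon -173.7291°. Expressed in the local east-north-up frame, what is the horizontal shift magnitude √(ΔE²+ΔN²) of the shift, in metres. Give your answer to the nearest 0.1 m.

At φ = -59.4550°, λ = -173.7291°: sin φ = -0.861230, cos φ = 0.508215, sin λ = -0.109229, cos λ = -0.994017.
ΔE = −sin λ·ΔX + cos λ·ΔY = −(-0.109229)·(-2.0) + (-0.994017)·(-109.9) = 109.02 m.
ΔN = −sin φ cos λ·ΔX − sin φ sin λ·ΔY + cos φ·ΔZ = −(-0.861230)(-0.994017)(-2.0) − (-0.861230)(-0.109229)(-109.9) + (0.508215)(-200.0) = -89.59 m.
Horizontal magnitude = √(ΔE² + ΔN²) = √(109.02² + (-89.59)²) = 141.11 m.

141.1 m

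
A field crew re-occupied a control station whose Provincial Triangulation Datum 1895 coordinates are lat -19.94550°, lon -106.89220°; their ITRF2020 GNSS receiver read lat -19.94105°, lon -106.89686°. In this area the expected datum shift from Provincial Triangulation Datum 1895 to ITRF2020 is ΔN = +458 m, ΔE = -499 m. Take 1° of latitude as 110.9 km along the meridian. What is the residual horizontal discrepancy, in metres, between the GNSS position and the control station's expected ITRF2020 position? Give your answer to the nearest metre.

38 m

Observed coordinate differences: Δφ = +0.00445°, Δλ = -0.00466°.
Converting to metres (1° lat = 110900 m, cos φ = 0.940018): observed ΔN = 493.5 m, observed ΔE = -485.8 m.
Subtracting the expected shift leaves a residual of 493.5 − (458) = 35.5 m north and -485.8 − (-499) = 13.2 m east.
Residual distance = √(35.5² + 13.2²) = 37.9 m.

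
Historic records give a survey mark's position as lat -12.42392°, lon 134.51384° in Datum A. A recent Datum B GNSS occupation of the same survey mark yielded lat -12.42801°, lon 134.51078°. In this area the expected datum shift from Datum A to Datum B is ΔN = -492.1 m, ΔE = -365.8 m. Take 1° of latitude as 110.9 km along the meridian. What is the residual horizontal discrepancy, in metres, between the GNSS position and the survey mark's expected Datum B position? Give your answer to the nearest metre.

Observed coordinate differences: Δφ = -0.00409°, Δλ = -0.00306°.
Converting to metres (1° lat = 110900 m, cos φ = 0.976583): observed ΔN = -453.6 m, observed ΔE = -331.4 m.
Subtracting the expected shift leaves a residual of -453.6 − (-492.1) = 38.5 m north and -331.4 − (-365.8) = 34.4 m east.
Residual distance = √(38.5² + 34.4²) = 51.6 m.

52 m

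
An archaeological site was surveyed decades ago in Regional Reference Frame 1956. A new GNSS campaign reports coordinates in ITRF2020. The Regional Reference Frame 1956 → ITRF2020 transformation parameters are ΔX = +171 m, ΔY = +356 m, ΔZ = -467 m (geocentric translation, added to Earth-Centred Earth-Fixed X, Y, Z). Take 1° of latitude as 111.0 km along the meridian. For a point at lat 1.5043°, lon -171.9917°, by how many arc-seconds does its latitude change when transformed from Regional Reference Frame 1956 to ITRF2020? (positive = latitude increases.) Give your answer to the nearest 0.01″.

sin φ = 0.026252, cos φ = 0.999655, sin λ = -0.139317, cos λ = -0.990248.
North component: ΔN = −sin φ cos λ·ΔX − sin φ sin λ·ΔY + cos φ·ΔZ = −(0.026252)(-0.990248)(171) − (0.026252)(-0.139317)(356) + (0.999655)(-467) = -461.09 m.
1° of latitude spans 111000 m, so Δφ = -461.09 / 111000 × 3600 = -14.954″.

Δφ = -14.95″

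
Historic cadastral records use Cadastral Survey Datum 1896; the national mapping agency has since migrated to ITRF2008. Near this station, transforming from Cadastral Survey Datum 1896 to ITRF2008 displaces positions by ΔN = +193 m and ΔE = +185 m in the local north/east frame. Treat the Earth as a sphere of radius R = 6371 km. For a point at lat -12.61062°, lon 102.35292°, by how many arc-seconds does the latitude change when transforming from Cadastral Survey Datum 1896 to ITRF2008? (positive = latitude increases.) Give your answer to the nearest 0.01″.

Δφ = 6.25″

On a sphere of radius R, 1 rad of latitude = R, so Δφ = ΔN / R = 193.0 / 6371000 = 3.0294e-05 rad = 6.248″.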